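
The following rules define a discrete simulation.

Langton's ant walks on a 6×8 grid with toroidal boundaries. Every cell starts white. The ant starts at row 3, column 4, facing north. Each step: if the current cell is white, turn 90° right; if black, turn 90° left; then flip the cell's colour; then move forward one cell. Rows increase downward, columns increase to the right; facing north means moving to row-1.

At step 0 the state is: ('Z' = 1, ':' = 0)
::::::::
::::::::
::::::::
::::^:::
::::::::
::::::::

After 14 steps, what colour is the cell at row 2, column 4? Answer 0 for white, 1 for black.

1

0) ::::::::
::::::::
::::::::
::::^:::
::::::::
::::::::
1) ::::::::
::::::::
::::::::
::::Z>::
::::::::
::::::::
2) ::::::::
::::::::
::::::::
::::ZZ::
:::::v::
::::::::
3) ::::::::
::::::::
::::::::
::::ZZ::
::::<Z::
::::::::
4) ::::::::
::::::::
::::::::
::::^Z::
::::ZZ::
::::::::
5) ::::::::
::::::::
::::::::
:::<:Z::
::::ZZ::
::::::::
6) ::::::::
::::::::
:::^::::
:::Z:Z::
::::ZZ::
::::::::
7) ::::::::
::::::::
:::Z>:::
:::Z:Z::
::::ZZ::
::::::::
8) ::::::::
::::::::
:::ZZ:::
:::ZvZ::
::::ZZ::
::::::::
9) ::::::::
::::::::
:::ZZ:::
:::<ZZ::
::::ZZ::
::::::::
10) ::::::::
::::::::
:::ZZ:::
::::ZZ::
:::vZZ::
::::::::
11) ::::::::
::::::::
:::ZZ:::
::::ZZ::
::<ZZZ::
::::::::
12) ::::::::
::::::::
:::ZZ:::
::^:ZZ::
::ZZZZ::
::::::::
13) ::::::::
::::::::
:::ZZ:::
::Z>ZZ::
::ZZZZ::
::::::::
14) ::::::::
::::::::
:::ZZ:::
::ZZZZ::
::ZvZZ::
::::::::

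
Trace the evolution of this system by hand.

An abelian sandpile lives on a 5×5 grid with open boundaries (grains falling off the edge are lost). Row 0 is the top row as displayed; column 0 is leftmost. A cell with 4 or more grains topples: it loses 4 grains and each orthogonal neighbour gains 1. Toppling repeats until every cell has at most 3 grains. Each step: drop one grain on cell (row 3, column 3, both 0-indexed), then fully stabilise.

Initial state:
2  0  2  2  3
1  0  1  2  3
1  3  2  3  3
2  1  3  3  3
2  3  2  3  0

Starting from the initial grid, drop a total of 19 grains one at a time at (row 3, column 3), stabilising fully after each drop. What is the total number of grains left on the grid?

gen 0: 2  0  2  2  3
1  0  1  2  3
1  3  2  3  3
2  1  3  3  3
2  3  2  3  0
gen 1: 2  0  3  0  1
1  1  3  2  2
2  1  3  0  3
3  1  0  2  2
3  1  2  2  2
gen 2: 2  0  3  0  1
1  1  3  2  2
2  1  3  0  3
3  1  0  3  2
3  1  2  2  2
gen 3: 2  0  3  0  1
1  1  3  2  2
2  1  3  1  3
3  1  1  0  3
3  1  2  3  2
gen 4: 2  0  3  0  1
1  1  3  2  2
2  1  3  1  3
3  1  1  1  3
3  1  2  3  2
gen 5: 2  0  3  0  1
1  1  3  2  2
2  1  3  1  3
3  1  1  2  3
3  1  2  3  2
gen 6: 2  0  3  0  1
1  1  3  2  2
2  1  3  1  3
3  1  1  3  3
3  1  2  3  2
gen 7: 2  0  3  0  1
1  1  3  2  3
2  1  3  3  0
3  1  2  2  2
3  1  3  1  0
gen 8: 2  0  3  0  1
1  1  3  2  3
2  1  3  3  0
3  1  2  3  2
3  1  3  1  0
gen 9: 2  1  0  2  2
1  2  2  1  0
2  2  2  2  2
3  2  1  2  3
3  2  0  3  0
gen 10: 2  1  0  2  2
1  2  2  1  0
2  2  2  2  2
3  2  1  3  3
3  2  0  3  0
gen 11: 2  1  0  2  2
1  2  2  1  0
2  2  2  3  3
3  2  2  2  0
3  2  1  0  2
gen 12: 2  1  0  2  2
1  2  2  1  0
2  2  2  3  3
3  2  2  3  0
3  2  1  0  2
gen 13: 2  1  0  2  2
1  2  2  2  1
2  2  3  1  0
3  2  3  1  2
3  2  1  1  2
gen 14: 2  1  0  2  2
1  2  2  2  1
2  2  3  1  0
3  2  3  2  2
3  2  1  1  2
gen 15: 2  1  0  2  2
1  2  2  2  1
2  2  3  1  0
3  2  3  3  2
3  2  1  1  2
gen 16: 2  1  0  2  2
1  2  3  2  1
2  3  0  3  0
3  3  1  1  3
3  2  2  2  2
gen 17: 2  1  0  2  2
1  2  3  2  1
2  3  0  3  0
3  3  1  2  3
3  2  2  2  2
gen 18: 2  1  0  2  2
1  2  3  2  1
2  3  0  3  0
3  3  1  3  3
3  2  2  2  2
gen 19: 2  1  0  2  2
1  2  3  3  1
2  3  1  0  2
3  3  2  2  0
3  2  2  3  3

48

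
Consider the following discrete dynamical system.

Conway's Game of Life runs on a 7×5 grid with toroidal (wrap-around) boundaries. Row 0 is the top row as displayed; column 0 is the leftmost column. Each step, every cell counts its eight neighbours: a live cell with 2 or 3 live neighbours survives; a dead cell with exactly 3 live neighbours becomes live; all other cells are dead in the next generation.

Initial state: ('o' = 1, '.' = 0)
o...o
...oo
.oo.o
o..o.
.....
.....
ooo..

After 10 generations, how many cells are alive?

gen 0: o...o
...oo
.oo.o
o..o.
.....
.....
ooo..
gen 1: ..o..
.oo..
.oo..
ooooo
.....
.o...
oo..o
gen 2: ..oo.
...o.
....o
o..oo
...oo
.o...
ooo..
gen 3: ...oo
..ooo
o....
o....
..oo.
.o.oo
o..o.
gen 4: o....
o.o..
oo.o.
.o..o
oooo.
oo...
o....
gen 5: o...o
o.o..
...o.
.....
...o.
.....
o...o
gen 6: ...o.
oo.o.
.....
.....
.....
....o
o...o
gen 7: .ooo.
..o.o
.....
.....
.....
o...o
o..oo
gen 8: .o...
.oo..
.....
.....
.....
o..o.
.....
gen 9: .oo..
.oo..
.....
.....
.....
.....
.....
gen 10: .oo..
.oo..
.....
.....
.....
.....
.....

4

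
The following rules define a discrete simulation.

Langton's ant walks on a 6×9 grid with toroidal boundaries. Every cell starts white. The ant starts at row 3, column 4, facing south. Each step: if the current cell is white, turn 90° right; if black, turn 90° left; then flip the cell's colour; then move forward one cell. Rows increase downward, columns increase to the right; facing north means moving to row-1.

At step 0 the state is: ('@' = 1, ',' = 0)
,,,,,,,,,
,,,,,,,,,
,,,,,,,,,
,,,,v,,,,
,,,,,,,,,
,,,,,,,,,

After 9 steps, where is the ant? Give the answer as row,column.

3,5

t=0: ,,,,,,,,,
,,,,,,,,,
,,,,,,,,,
,,,,v,,,,
,,,,,,,,,
,,,,,,,,,
t=1: ,,,,,,,,,
,,,,,,,,,
,,,,,,,,,
,,,<@,,,,
,,,,,,,,,
,,,,,,,,,
t=2: ,,,,,,,,,
,,,,,,,,,
,,,^,,,,,
,,,@@,,,,
,,,,,,,,,
,,,,,,,,,
t=3: ,,,,,,,,,
,,,,,,,,,
,,,@>,,,,
,,,@@,,,,
,,,,,,,,,
,,,,,,,,,
t=4: ,,,,,,,,,
,,,,,,,,,
,,,@@,,,,
,,,@v,,,,
,,,,,,,,,
,,,,,,,,,
t=5: ,,,,,,,,,
,,,,,,,,,
,,,@@,,,,
,,,@,>,,,
,,,,,,,,,
,,,,,,,,,
t=6: ,,,,,,,,,
,,,,,,,,,
,,,@@,,,,
,,,@,@,,,
,,,,,v,,,
,,,,,,,,,
t=7: ,,,,,,,,,
,,,,,,,,,
,,,@@,,,,
,,,@,@,,,
,,,,<@,,,
,,,,,,,,,
t=8: ,,,,,,,,,
,,,,,,,,,
,,,@@,,,,
,,,@^@,,,
,,,,@@,,,
,,,,,,,,,
t=9: ,,,,,,,,,
,,,,,,,,,
,,,@@,,,,
,,,@@>,,,
,,,,@@,,,
,,,,,,,,,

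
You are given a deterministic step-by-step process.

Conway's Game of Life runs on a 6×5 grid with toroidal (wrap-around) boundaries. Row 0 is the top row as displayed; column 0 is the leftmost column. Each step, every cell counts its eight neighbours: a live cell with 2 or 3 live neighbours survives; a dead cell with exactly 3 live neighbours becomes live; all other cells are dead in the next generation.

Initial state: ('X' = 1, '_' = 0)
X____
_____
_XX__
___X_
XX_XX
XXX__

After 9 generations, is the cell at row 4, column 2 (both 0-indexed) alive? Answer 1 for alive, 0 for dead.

[0] X____
_____
_XX__
___X_
XX_XX
XXX__
[1] X____
_X___
__X__
___X_
___X_
__XX_
[2] _XX__
_X___
__X__
__XX_
___XX
__XXX
[3] XX___
_X___
_XXX_
__X_X
_____
XX__X
[4] __X_X
_____
XX_X_
_XX__
_X_XX
_X__X
[5] X__X_
XXXXX
XX___
_____
_X_XX
_X__X
[6] _____
___X_
___X_
_XX_X
__XXX
_X___
[7] _____
_____
___XX
XX__X
____X
__XX_
[8] _____
_____
___XX
_____
_XX_X
___X_
[9] _____
_____
_____
X_X_X
__XX_
__XX_

1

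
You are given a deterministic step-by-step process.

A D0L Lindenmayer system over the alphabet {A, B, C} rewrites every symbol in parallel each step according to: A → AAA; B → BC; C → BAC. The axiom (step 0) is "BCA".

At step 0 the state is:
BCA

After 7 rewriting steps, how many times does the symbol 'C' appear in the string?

t=0: BCA
t=1: BCBACAAA
t=2: BCBACBCAAABACAAAAAAAAA
t=3: BCBACBCAAABACBCBACAAAAAAAAABCAAABACAAAAAAAAAAAAAAAAAAAAAAAAAAA
t=4: BCBACBCAAABACBCBACAAAAAAAAABCAAABACBCBACBCAAABACAAAAAAAAAA…AAAAAAAAAAAAAAAAAAAAAAAAAAAAAAAAAAAAAAAAAAAAAAAAAAAAAAAAAA  (len 178)
t=5: BCBACBCAAABACBCBACAAAAAAAAABCAAABACBCBACBCAAABACAAAAAAAAAA…AAAAAAAAAAAAAAAAAAAAAAAAAAAAAAAAAAAAAAAAAAAAAAAAAAAAAAAAAA  (len 518)
t=6: BCBACBCAAABACBCBACAAAAAAAAABCAAABACBCBACBCAAABACAAAAAAAAAA…AAAAAAAAAAAAAAAAAAAAAAAAAAAAAAAAAAAAAAAAAAAAAAAAAAAAAAAAAA  (len 1522)
t=7: BCBACBCAAABACBCBACAAAAAAAAABCAAABACBCBACBCAAABACAAAAAAAAAA…AAAAAAAAAAAAAAAAAAAAAAAAAAAAAAAAAAAAAAAAAAAAAAAAAAAAAAAAAA  (len 4502)

128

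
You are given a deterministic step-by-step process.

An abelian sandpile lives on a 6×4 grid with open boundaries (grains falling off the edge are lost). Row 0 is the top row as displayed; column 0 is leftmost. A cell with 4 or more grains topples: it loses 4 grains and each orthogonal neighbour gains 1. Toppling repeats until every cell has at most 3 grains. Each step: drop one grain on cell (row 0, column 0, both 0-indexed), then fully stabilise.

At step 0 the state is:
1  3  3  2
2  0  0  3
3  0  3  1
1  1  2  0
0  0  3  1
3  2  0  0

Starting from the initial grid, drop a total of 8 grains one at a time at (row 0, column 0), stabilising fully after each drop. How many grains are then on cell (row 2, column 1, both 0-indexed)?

1

step 0: 1  3  3  2
2  0  0  3
3  0  3  1
1  1  2  0
0  0  3  1
3  2  0  0
step 1: 2  3  3  2
2  0  0  3
3  0  3  1
1  1  2  0
0  0  3  1
3  2  0  0
step 2: 3  3  3  2
2  0  0  3
3  0  3  1
1  1  2  0
0  0  3  1
3  2  0  0
step 3: 1  1  0  3
3  1  1  3
3  0  3  1
1  1  2  0
0  0  3  1
3  2  0  0
step 4: 2  1  0  3
3  1  1  3
3  0  3  1
1  1  2  0
0  0  3  1
3  2  0  0
step 5: 3  1  0  3
3  1  1  3
3  0  3  1
1  1  2  0
0  0  3  1
3  2  0  0
step 6: 1  2  0  3
1  2  1  3
0  1  3  1
2  1  2  0
0  0  3  1
3  2  0  0
step 7: 2  2  0  3
1  2  1  3
0  1  3  1
2  1  2  0
0  0  3  1
3  2  0  0
step 8: 3  2  0  3
1  2  1  3
0  1  3  1
2  1  2  0
0  0  3  1
3  2  0  0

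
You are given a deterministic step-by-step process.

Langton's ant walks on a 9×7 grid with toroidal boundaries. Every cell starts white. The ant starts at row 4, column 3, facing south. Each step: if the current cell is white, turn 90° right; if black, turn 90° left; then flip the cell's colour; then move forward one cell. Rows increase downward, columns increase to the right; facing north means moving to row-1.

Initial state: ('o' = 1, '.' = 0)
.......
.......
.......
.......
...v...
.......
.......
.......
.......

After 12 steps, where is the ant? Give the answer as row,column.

gen 0: .......
.......
.......
.......
...v...
.......
.......
.......
.......
gen 1: .......
.......
.......
.......
..<o...
.......
.......
.......
.......
gen 2: .......
.......
.......
..^....
..oo...
.......
.......
.......
.......
gen 3: .......
.......
.......
..o>...
..oo...
.......
.......
.......
.......
gen 4: .......
.......
.......
..oo...
..ov...
.......
.......
.......
.......
gen 5: .......
.......
.......
..oo...
..o.>..
.......
.......
.......
.......
gen 6: .......
.......
.......
..oo...
..o.o..
....v..
.......
.......
.......
gen 7: .......
.......
.......
..oo...
..o.o..
...<o..
.......
.......
.......
gen 8: .......
.......
.......
..oo...
..o^o..
...oo..
.......
.......
.......
gen 9: .......
.......
.......
..oo...
..oo>..
...oo..
.......
.......
.......
gen 10: .......
.......
.......
..oo^..
..oo...
...oo..
.......
.......
.......
gen 11: .......
.......
.......
..ooo>.
..oo...
...oo..
.......
.......
.......
gen 12: .......
.......
.......
..oooo.
..oo.v.
...oo..
.......
.......
.......

4,5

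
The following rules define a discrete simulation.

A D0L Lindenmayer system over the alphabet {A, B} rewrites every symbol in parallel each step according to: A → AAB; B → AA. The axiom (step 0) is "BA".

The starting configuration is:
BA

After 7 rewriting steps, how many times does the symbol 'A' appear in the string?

1552

step 0: BA
step 1: AAAAB
step 2: AABAABAABAABAA
step 3: AABAABAAAABAABAAAABAABAAAABAABAAAABAAB
step 4: AABAABAAAABAABAAAABAABAABAABAAAABAABAAAABAABAABAABAAAABAABAAAABAABAABAABAAAABAABAAAABAABAABAABAAAABAABAA
step 5: AABAABAAAABAABAAAABAABAABAABAAAABAABAAAABAABAABAABAAAABAAB…BAABAAAABAABAAAABAABAAAABAABAAAABAABAABAABAAAABAABAAAABAAB  (len 284)
step 6: AABAABAAAABAABAAAABAABAABAABAAAABAABAAAABAABAABAABAAAABAAB…BAABAAAABAABAAAABAABAABAABAAAABAABAAAABAABAABAABAAAABAABAA  (len 776)
step 7: AABAABAAAABAABAAAABAABAABAABAAAABAABAAAABAABAABAABAAAABAAB…BAABAAAABAABAAAABAABAAAABAABAAAABAABAABAABAAAABAABAAAABAAB  (len 2120)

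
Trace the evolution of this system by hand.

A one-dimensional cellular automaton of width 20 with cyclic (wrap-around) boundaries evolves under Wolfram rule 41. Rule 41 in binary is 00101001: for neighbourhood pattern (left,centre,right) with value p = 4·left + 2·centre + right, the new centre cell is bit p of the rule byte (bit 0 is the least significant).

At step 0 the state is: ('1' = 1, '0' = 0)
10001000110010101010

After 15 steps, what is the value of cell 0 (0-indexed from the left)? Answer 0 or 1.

0

step 0: 10001000110010101010
step 1: 00100010100001010101
step 2: 00001001001100101010
step 3: 11100000001000010100
step 4: 10001111100011001000
step 5: 00101000001010000010
step 6: 10010011100100111000
step 7: 00000010000000100010
step 8: 11111000111110001000
step 9: 10000010100000100010
step 10: 00111001001110001001
step 11: 00100000001000100000
step 12: 10001111100010001111
step 13: 00101000001000101000
step 14: 10010011100010010011
step 15: 00000010001000000010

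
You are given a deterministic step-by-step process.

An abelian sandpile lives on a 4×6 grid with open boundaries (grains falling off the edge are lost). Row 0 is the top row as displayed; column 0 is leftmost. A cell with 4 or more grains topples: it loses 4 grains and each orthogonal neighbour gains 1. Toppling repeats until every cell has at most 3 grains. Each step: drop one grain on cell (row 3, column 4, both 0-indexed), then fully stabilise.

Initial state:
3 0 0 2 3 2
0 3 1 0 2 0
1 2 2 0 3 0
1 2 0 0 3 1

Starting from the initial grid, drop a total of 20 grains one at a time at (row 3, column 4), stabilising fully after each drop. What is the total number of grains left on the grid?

41

[0] 3 0 0 2 3 2
0 3 1 0 2 0
1 2 2 0 3 0
1 2 0 0 3 1
[1] 3 0 0 2 3 2
0 3 1 0 3 0
1 2 2 1 0 1
1 2 0 1 1 2
[2] 3 0 0 2 3 2
0 3 1 0 3 0
1 2 2 1 0 1
1 2 0 1 2 2
[3] 3 0 0 2 3 2
0 3 1 0 3 0
1 2 2 1 0 1
1 2 0 1 3 2
[4] 3 0 0 2 3 2
0 3 1 0 3 0
1 2 2 1 1 1
1 2 0 2 0 3
[5] 3 0 0 2 3 2
0 3 1 0 3 0
1 2 2 1 1 1
1 2 0 2 1 3
[6] 3 0 0 2 3 2
0 3 1 0 3 0
1 2 2 1 1 1
1 2 0 2 2 3
[7] 3 0 0 2 3 2
0 3 1 0 3 0
1 2 2 1 1 1
1 2 0 2 3 3
[8] 3 0 0 2 3 2
0 3 1 0 3 0
1 2 2 1 2 2
1 2 0 3 1 0
[9] 3 0 0 2 3 2
0 3 1 0 3 0
1 2 2 1 2 2
1 2 0 3 2 0
[10] 3 0 0 2 3 2
0 3 1 0 3 0
1 2 2 1 2 2
1 2 0 3 3 0
[11] 3 0 0 2 3 2
0 3 1 0 3 0
1 2 2 2 3 2
1 2 1 0 1 1
[12] 3 0 0 2 3 2
0 3 1 0 3 0
1 2 2 2 3 2
1 2 1 0 2 1
[13] 3 0 0 2 3 2
0 3 1 0 3 0
1 2 2 2 3 2
1 2 1 0 3 1
[14] 3 0 0 3 0 3
0 3 1 1 1 1
1 2 2 3 1 3
1 2 1 1 1 2
[15] 3 0 0 3 0 3
0 3 1 1 1 1
1 2 2 3 1 3
1 2 1 1 2 2
[16] 3 0 0 3 0 3
0 3 1 1 1 1
1 2 2 3 1 3
1 2 1 1 3 2
[17] 3 0 0 3 0 3
0 3 1 1 1 1
1 2 2 3 2 3
1 2 1 2 0 3
[18] 3 0 0 3 0 3
0 3 1 1 1 1
1 2 2 3 2 3
1 2 1 2 1 3
[19] 3 0 0 3 0 3
0 3 1 1 1 1
1 2 2 3 2 3
1 2 1 2 2 3
[20] 3 0 0 3 0 3
0 3 1 1 1 1
1 2 2 3 2 3
1 2 1 2 3 3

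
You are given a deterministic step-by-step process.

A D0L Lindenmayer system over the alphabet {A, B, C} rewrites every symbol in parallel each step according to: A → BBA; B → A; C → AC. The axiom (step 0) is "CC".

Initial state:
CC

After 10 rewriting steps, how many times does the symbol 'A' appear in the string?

1364

t=0: CC
t=1: ACAC
t=2: BBAACBBAAC
t=3: AABBABBAACAABBABBAAC
t=4: BBABBAAABBAAABBABBAACBBABBAAABBAAABBABBAAC
t=5: AABBAAABBABBABBAAABBABBABBAAABBAAABBABBAACAABBAAABBABBABBAAABBABBABBAAABBAAABBABBAAC
t=6: BBABBAAABBABBABBAAABBAAABBAAABBABBABBAAABBAAABBAAABBABBABB…AABBABBABBAAABBAAABBAAABBABBABBAAABBABBABBAAABBAAABBABBAAC  (len 170)
t=7: AABBAAABBABBABBAAABBAAABBAAABBABBABBAAABBABBABBAAABBABBABB…AABBABBABBAAABBAAABBAAABBABBABBAAABBABBABBAAABBAAABBABBAAC  (len 340)
t=8: BBABBAAABBABBABBAAABBAAABBAAABBABBABBAAABBABBABBAAABBABBAB…AABBABBABBAAABBAAABBAAABBABBABBAAABBABBABBAAABBAAABBABBAAC  (len 682)
t=9: AABBAAABBABBABBAAABBAAABBAAABBABBABBAAABBABBABBAAABBABBABB…AABBABBABBAAABBAAABBAAABBABBABBAAABBABBABBAAABBAAABBABBAAC  (len 1364)
t=10: BBABBAAABBABBABBAAABBAAABBAAABBABBABBAAABBABBABBAAABBABBAB…AABBABBABBAAABBAAABBAAABBABBABBAAABBABBABBAAABBAAABBABBAAC  (len 2730)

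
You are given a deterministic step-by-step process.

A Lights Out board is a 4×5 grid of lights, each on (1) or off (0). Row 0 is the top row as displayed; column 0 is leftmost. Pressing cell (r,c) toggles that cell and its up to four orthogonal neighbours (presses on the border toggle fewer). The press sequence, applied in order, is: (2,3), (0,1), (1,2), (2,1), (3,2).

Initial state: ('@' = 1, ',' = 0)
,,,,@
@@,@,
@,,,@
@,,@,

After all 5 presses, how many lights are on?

11

gen 0: ,,,,@
@@,@,
@,,,@
@,,@,
gen 1: ,,,,@
@@,,,
@,@@,
@,,,,
gen 2: @@@,@
@,,,,
@,@@,
@,,,,
gen 3: @@,,@
@@@@,
@,,@,
@,,,,
gen 4: @@,,@
@,@@,
,@@@,
@@,,,
gen 5: @@,,@
@,@@,
,@,@,
@,@@,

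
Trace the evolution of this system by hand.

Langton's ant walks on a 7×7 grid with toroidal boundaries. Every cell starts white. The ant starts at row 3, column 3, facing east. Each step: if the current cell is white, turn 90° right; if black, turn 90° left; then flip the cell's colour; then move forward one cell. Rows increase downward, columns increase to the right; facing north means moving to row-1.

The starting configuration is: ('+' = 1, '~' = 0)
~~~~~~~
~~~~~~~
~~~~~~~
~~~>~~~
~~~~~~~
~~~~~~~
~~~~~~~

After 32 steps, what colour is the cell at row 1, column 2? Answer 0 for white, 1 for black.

0

step 0: ~~~~~~~
~~~~~~~
~~~~~~~
~~~>~~~
~~~~~~~
~~~~~~~
~~~~~~~
step 1: ~~~~~~~
~~~~~~~
~~~~~~~
~~~+~~~
~~~v~~~
~~~~~~~
~~~~~~~
step 2: ~~~~~~~
~~~~~~~
~~~~~~~
~~~+~~~
~~<+~~~
~~~~~~~
~~~~~~~
step 3: ~~~~~~~
~~~~~~~
~~~~~~~
~~^+~~~
~~++~~~
~~~~~~~
~~~~~~~
step 4: ~~~~~~~
~~~~~~~
~~~~~~~
~~+>~~~
~~++~~~
~~~~~~~
~~~~~~~
step 5: ~~~~~~~
~~~~~~~
~~~^~~~
~~+~~~~
~~++~~~
~~~~~~~
~~~~~~~
step 6: ~~~~~~~
~~~~~~~
~~~+>~~
~~+~~~~
~~++~~~
~~~~~~~
~~~~~~~
step 7: ~~~~~~~
~~~~~~~
~~~++~~
~~+~v~~
~~++~~~
~~~~~~~
~~~~~~~
step 8: ~~~~~~~
~~~~~~~
~~~++~~
~~+<+~~
~~++~~~
~~~~~~~
~~~~~~~
step 9: ~~~~~~~
~~~~~~~
~~~^+~~
~~+++~~
~~++~~~
~~~~~~~
~~~~~~~
step 10: ~~~~~~~
~~~~~~~
~~<~+~~
~~+++~~
~~++~~~
~~~~~~~
~~~~~~~
step 11: ~~~~~~~
~~^~~~~
~~+~+~~
~~+++~~
~~++~~~
~~~~~~~
~~~~~~~
step 12: ~~~~~~~
~~+>~~~
~~+~+~~
~~+++~~
~~++~~~
~~~~~~~
~~~~~~~
step 13: ~~~~~~~
~~++~~~
~~+v+~~
~~+++~~
~~++~~~
~~~~~~~
~~~~~~~
step 14: ~~~~~~~
~~++~~~
~~<++~~
~~+++~~
~~++~~~
~~~~~~~
~~~~~~~
step 15: ~~~~~~~
~~++~~~
~~~++~~
~~v++~~
~~++~~~
~~~~~~~
~~~~~~~
step 16: ~~~~~~~
~~++~~~
~~~++~~
~~~>+~~
~~++~~~
~~~~~~~
~~~~~~~
step 17: ~~~~~~~
~~++~~~
~~~^+~~
~~~~+~~
~~++~~~
~~~~~~~
~~~~~~~
step 18: ~~~~~~~
~~++~~~
~~<~+~~
~~~~+~~
~~++~~~
~~~~~~~
~~~~~~~
step 19: ~~~~~~~
~~^+~~~
~~+~+~~
~~~~+~~
~~++~~~
~~~~~~~
~~~~~~~
step 20: ~~~~~~~
~<~+~~~
~~+~+~~
~~~~+~~
~~++~~~
~~~~~~~
~~~~~~~
step 21: ~^~~~~~
~+~+~~~
~~+~+~~
~~~~+~~
~~++~~~
~~~~~~~
~~~~~~~
step 22: ~+>~~~~
~+~+~~~
~~+~+~~
~~~~+~~
~~++~~~
~~~~~~~
~~~~~~~
step 23: ~++~~~~
~+v+~~~
~~+~+~~
~~~~+~~
~~++~~~
~~~~~~~
~~~~~~~
step 24: ~++~~~~
~<++~~~
~~+~+~~
~~~~+~~
~~++~~~
~~~~~~~
~~~~~~~
step 25: ~++~~~~
~~++~~~
~v+~+~~
~~~~+~~
~~++~~~
~~~~~~~
~~~~~~~
step 26: ~++~~~~
~~++~~~
<++~+~~
~~~~+~~
~~++~~~
~~~~~~~
~~~~~~~
step 27: ~++~~~~
^~++~~~
+++~+~~
~~~~+~~
~~++~~~
~~~~~~~
~~~~~~~
step 28: ~++~~~~
+>++~~~
+++~+~~
~~~~+~~
~~++~~~
~~~~~~~
~~~~~~~
step 29: ~++~~~~
++++~~~
+v+~+~~
~~~~+~~
~~++~~~
~~~~~~~
~~~~~~~
step 30: ~++~~~~
++++~~~
+~>~+~~
~~~~+~~
~~++~~~
~~~~~~~
~~~~~~~
step 31: ~++~~~~
++^+~~~
+~~~+~~
~~~~+~~
~~++~~~
~~~~~~~
~~~~~~~
step 32: ~++~~~~
+<~+~~~
+~~~+~~
~~~~+~~
~~++~~~
~~~~~~~
~~~~~~~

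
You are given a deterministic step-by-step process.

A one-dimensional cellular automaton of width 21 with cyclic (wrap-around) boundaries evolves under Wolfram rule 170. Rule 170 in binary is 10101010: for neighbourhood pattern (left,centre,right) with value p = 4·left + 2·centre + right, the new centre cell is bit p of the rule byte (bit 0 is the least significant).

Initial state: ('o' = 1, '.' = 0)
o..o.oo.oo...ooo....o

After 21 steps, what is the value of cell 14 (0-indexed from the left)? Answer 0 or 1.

gen 0: o..o.oo.oo...ooo....o
gen 1: ..o.oo.oo...ooo....oo
gen 2: .o.oo.oo...ooo....oo.
gen 3: o.oo.oo...ooo....oo..
gen 4: .oo.oo...ooo....oo..o
gen 5: oo.oo...ooo....oo..o.
gen 6: o.oo...ooo....oo..o.o
gen 7: .oo...ooo....oo..o.oo
gen 8: oo...ooo....oo..o.oo.
gen 9: o...ooo....oo..o.oo.o
gen 10: ...ooo....oo..o.oo.oo
gen 11: ..ooo....oo..o.oo.oo.
gen 12: .ooo....oo..o.oo.oo..
gen 13: ooo....oo..o.oo.oo...
gen 14: oo....oo..o.oo.oo...o
gen 15: o....oo..o.oo.oo...oo
gen 16: ....oo..o.oo.oo...ooo
gen 17: ...oo..o.oo.oo...ooo.
gen 18: ..oo..o.oo.oo...ooo..
gen 19: .oo..o.oo.oo...ooo...
gen 20: oo..o.oo.oo...ooo....
gen 21: o..o.oo.oo...ooo....o

1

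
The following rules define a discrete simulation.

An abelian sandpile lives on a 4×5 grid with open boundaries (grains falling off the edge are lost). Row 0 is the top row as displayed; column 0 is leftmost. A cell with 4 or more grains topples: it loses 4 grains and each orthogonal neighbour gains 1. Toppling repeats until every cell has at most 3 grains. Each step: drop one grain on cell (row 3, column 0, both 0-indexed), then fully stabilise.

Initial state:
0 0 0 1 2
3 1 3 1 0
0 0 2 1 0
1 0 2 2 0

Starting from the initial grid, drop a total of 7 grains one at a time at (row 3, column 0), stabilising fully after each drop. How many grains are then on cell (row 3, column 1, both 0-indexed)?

k=0  0 0 0 1 2
3 1 3 1 0
0 0 2 1 0
1 0 2 2 0
k=1  0 0 0 1 2
3 1 3 1 0
0 0 2 1 0
2 0 2 2 0
k=2  0 0 0 1 2
3 1 3 1 0
0 0 2 1 0
3 0 2 2 0
k=3  0 0 0 1 2
3 1 3 1 0
1 0 2 1 0
0 1 2 2 0
k=4  0 0 0 1 2
3 1 3 1 0
1 0 2 1 0
1 1 2 2 0
k=5  0 0 0 1 2
3 1 3 1 0
1 0 2 1 0
2 1 2 2 0
k=6  0 0 0 1 2
3 1 3 1 0
1 0 2 1 0
3 1 2 2 0
k=7  0 0 0 1 2
3 1 3 1 0
2 0 2 1 0
0 2 2 2 0

2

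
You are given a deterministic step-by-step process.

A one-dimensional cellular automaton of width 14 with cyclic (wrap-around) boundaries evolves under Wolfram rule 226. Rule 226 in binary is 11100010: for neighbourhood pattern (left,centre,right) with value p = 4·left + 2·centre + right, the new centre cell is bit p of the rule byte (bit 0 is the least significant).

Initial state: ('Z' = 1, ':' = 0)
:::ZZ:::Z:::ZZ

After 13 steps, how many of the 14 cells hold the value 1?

[0] :::ZZ:::Z:::ZZ
[1] ::Z:Z::Z:::Z:Z
[2] :Z:Z::Z:::Z:Z:
[3] Z:Z::Z:::Z:Z::
[4] :Z::Z:::Z:Z::Z
[5] Z::Z:::Z:Z::Z:
[6] ::Z:::Z:Z::Z:Z
[7] :Z:::Z:Z::Z:Z:
[8] Z:::Z:Z::Z:Z::
[9] :::Z:Z::Z:Z::Z
[10] ::Z:Z::Z:Z::Z:
[11] :Z:Z::Z:Z::Z::
[12] Z:Z::Z:Z::Z:::
[13] :Z::Z:Z::Z:::Z

5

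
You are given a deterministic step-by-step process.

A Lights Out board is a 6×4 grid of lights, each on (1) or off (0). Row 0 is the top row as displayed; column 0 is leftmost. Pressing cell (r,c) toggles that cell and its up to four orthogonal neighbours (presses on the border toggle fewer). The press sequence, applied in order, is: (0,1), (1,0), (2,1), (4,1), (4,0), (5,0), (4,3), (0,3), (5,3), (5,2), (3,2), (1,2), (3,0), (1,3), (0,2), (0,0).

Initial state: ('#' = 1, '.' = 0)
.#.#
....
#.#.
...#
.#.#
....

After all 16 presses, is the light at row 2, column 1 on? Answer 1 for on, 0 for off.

gen 0: .#.#
....
#.#.
...#
.#.#
....
gen 1: #.##
.#..
#.#.
...#
.#.#
....
gen 2: ..##
#...
..#.
...#
.#.#
....
gen 3: ..##
##..
##..
.#.#
.#.#
....
gen 4: ..##
##..
##..
...#
#.##
.#..
gen 5: ..##
##..
##..
#..#
.###
##..
gen 6: ..##
##..
##..
#..#
####
....
gen 7: ..##
##..
##..
#...
##..
...#
gen 8: ....
##.#
##..
#...
##..
...#
gen 9: ....
##.#
##..
#...
##.#
..#.
gen 10: ....
##.#
##..
#...
####
.#.#
gen 11: ....
##.#
###.
####
##.#
.#.#
gen 12: ..#.
#.#.
##..
####
##.#
.#.#
gen 13: ..#.
#.#.
.#..
..##
.#.#
.#.#
gen 14: ..##
#..#
.#.#
..##
.#.#
.#.#
gen 15: .#..
#.##
.#.#
..##
.#.#
.#.#
gen 16: #...
..##
.#.#
..##
.#.#
.#.#

1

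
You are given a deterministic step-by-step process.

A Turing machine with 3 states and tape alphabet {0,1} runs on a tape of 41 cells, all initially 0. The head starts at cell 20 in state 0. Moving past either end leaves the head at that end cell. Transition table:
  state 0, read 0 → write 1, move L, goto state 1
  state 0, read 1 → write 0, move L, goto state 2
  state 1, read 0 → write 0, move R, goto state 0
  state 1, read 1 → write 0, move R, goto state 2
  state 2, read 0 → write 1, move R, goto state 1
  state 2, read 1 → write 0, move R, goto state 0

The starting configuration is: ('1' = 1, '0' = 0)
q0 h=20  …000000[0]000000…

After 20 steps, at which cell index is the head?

24

[0] q0 h=20  …000000[0]000000…
[1] q1 h=19  …000000[0]100000…
[2] q0 h=20  …000000[1]000000…
[3] q2 h=19  …000000[0]000000…
[4] q1 h=20  …000001[0]000000…
[5] q0 h=21  …000010[0]000000…
[6] q1 h=20  …000001[0]100000…
[7] q0 h=21  …000010[1]000000…
[8] q2 h=20  …000001[0]000000…
[9] q1 h=21  …000011[0]000000…
[10] q0 h=22  …000110[0]000000…
[11] q1 h=21  …000011[0]100000…
[12] q0 h=22  …000110[1]000000…
[13] q2 h=21  …000011[0]000000…
[14] q1 h=22  …000111[0]000000…
[15] q0 h=23  …001110[0]000000…
[16] q1 h=22  …000111[0]100000…
[17] q0 h=23  …001110[1]000000…
[18] q2 h=22  …000111[0]000000…
[19] q1 h=23  …001111[0]000000…
[20] q0 h=24  …011110[0]000000…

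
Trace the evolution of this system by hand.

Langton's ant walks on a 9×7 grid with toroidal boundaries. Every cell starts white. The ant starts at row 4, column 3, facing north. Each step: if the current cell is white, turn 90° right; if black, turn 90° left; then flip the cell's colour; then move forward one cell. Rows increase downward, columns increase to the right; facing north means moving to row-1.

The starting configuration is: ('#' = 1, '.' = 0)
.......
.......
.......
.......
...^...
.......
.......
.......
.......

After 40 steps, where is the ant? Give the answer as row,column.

step 0: .......
.......
.......
.......
...^...
.......
.......
.......
.......
step 1: .......
.......
.......
.......
...#>..
.......
.......
.......
.......
step 2: .......
.......
.......
.......
...##..
....v..
.......
.......
.......
step 3: .......
.......
.......
.......
...##..
...<#..
.......
.......
.......
step 4: .......
.......
.......
.......
...^#..
...##..
.......
.......
.......
step 5: .......
.......
.......
.......
..<.#..
...##..
.......
.......
.......
step 6: .......
.......
.......
..^....
..#.#..
...##..
.......
.......
.......
step 7: .......
.......
.......
..#>...
..#.#..
...##..
.......
.......
.......
step 8: .......
.......
.......
..##...
..#v#..
...##..
.......
.......
.......
step 9: .......
.......
.......
..##...
..<##..
...##..
.......
.......
.......
step 10: .......
.......
.......
..##...
...##..
..v##..
.......
.......
.......
step 11: .......
.......
.......
..##...
...##..
.<###..
.......
.......
.......
step 12: .......
.......
.......
..##...
.^.##..
.####..
.......
.......
.......
step 13: .......
.......
.......
..##...
.#>##..
.####..
.......
.......
.......
step 14: .......
.......
.......
..##...
.####..
.#v##..
.......
.......
.......
step 15: .......
.......
.......
..##...
.####..
.#.>#..
.......
.......
.......
step 16: .......
.......
.......
..##...
.##^#..
.#..#..
.......
.......
.......
step 17: .......
.......
.......
..##...
.#<.#..
.#..#..
.......
.......
.......
step 18: .......
.......
.......
..##...
.#..#..
.#v.#..
.......
.......
.......
step 19: .......
.......
.......
..##...
.#..#..
.<#.#..
.......
.......
.......
step 20: .......
.......
.......
..##...
.#..#..
..#.#..
.v.....
.......
.......
step 21: .......
.......
.......
..##...
.#..#..
..#.#..
<#.....
.......
.......
step 22: .......
.......
.......
..##...
.#..#..
^.#.#..
##.....
.......
.......
step 23: .......
.......
.......
..##...
.#..#..
#>#.#..
##.....
.......
.......
step 24: .......
.......
.......
..##...
.#..#..
###.#..
#v.....
.......
.......
step 25: .......
.......
.......
..##...
.#..#..
###.#..
#.>....
.......
.......
step 26: .......
.......
.......
..##...
.#..#..
###.#..
#.#....
..v....
.......
step 27: .......
.......
.......
..##...
.#..#..
###.#..
#.#....
.<#....
.......
step 28: .......
.......
.......
..##...
.#..#..
###.#..
#^#....
.##....
.......
step 29: .......
.......
.......
..##...
.#..#..
###.#..
##>....
.##....
.......
step 30: .......
.......
.......
..##...
.#..#..
##^.#..
##.....
.##....
.......
step 31: .......
.......
.......
..##...
.#..#..
#<..#..
##.....
.##....
.......
step 32: .......
.......
.......
..##...
.#..#..
#...#..
#v.....
.##....
.......
step 33: .......
.......
.......
..##...
.#..#..
#...#..
#.>....
.##....
.......
step 34: .......
.......
.......
..##...
.#..#..
#...#..
#.#....
.#v....
.......
step 35: .......
.......
.......
..##...
.#..#..
#...#..
#.#....
.#.>...
.......
step 36: .......
.......
.......
..##...
.#..#..
#...#..
#.#....
.#.#...
...v...
step 37: .......
.......
.......
..##...
.#..#..
#...#..
#.#....
.#.#...
..<#...
step 38: .......
.......
.......
..##...
.#..#..
#...#..
#.#....
.#^#...
..##...
step 39: .......
.......
.......
..##...
.#..#..
#...#..
#.#....
.##>...
..##...
step 40: .......
.......
.......
..##...
.#..#..
#...#..
#.#^...
.##....
..##...

6,3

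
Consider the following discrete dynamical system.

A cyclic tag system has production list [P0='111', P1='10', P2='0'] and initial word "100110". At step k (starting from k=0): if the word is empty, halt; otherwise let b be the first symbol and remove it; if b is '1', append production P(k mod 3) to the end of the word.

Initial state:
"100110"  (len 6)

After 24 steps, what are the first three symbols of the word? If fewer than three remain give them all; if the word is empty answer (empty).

step 0: "100110"  (len 6)
step 1: "00110111"  (len 8)
step 2: "0110111"  (len 7)
step 3: "110111"  (len 6)
step 4: "10111111"  (len 8)
step 5: "011111110"  (len 9)
step 6: "11111110"  (len 8)
step 7: "1111110111"  (len 10)
step 8: "11111011110"  (len 11)
step 9: "11110111100"  (len 11)
step 10: "1110111100111"  (len 13)
step 11: "11011110011110"  (len 14)
step 12: "10111100111100"  (len 14)
step 13: "0111100111100111"  (len 16)
step 14: "111100111100111"  (len 15)
step 15: "111001111001110"  (len 15)
step 16: "11001111001110111"  (len 17)
step 17: "100111100111011110"  (len 18)
step 18: "001111001110111100"  (len 18)
step 19: "01111001110111100"  (len 17)
step 20: "1111001110111100"  (len 16)
step 21: "1110011101111000"  (len 16)
step 22: "110011101111000111"  (len 18)
step 23: "1001110111100011110"  (len 19)
step 24: "0011101111000111100"  (len 19)

001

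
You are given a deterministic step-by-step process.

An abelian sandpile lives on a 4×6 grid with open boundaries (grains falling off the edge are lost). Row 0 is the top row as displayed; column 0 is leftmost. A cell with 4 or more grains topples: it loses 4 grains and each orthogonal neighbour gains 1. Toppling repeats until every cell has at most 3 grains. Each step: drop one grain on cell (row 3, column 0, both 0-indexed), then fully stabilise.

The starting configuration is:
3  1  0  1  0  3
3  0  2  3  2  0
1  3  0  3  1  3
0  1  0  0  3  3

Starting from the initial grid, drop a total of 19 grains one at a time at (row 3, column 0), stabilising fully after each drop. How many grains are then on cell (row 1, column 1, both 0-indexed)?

2

t=0: 3  1  0  1  0  3
3  0  2  3  2  0
1  3  0  3  1  3
0  1  0  0  3  3
t=1: 3  1  0  1  0  3
3  0  2  3  2  0
1  3  0  3  1  3
1  1  0  0  3  3
t=2: 3  1  0  1  0  3
3  0  2  3  2  0
1  3  0  3  1  3
2  1  0  0  3  3
t=3: 3  1  0  1  0  3
3  0  2  3  2  0
1  3  0  3  1  3
3  1  0  0  3  3
t=4: 3  1  0  1  0  3
3  0  2  3  2  0
2  3  0  3  1  3
0  2  0  0  3  3
t=5: 3  1  0  1  0  3
3  0  2  3  2  0
2  3  0  3  1  3
1  2  0  0  3  3
t=6: 3  1  0  1  0  3
3  0  2  3  2  0
2  3  0  3  1  3
2  2  0  0  3  3
t=7: 3  1  0  1  0  3
3  0  2  3  2  0
2  3  0  3  1  3
3  2  0  0  3  3
t=8: 3  1  0  1  0  3
3  0  2  3  2  0
3  3  0  3  1  3
0  3  0  0  3  3
t=9: 3  1  0  1  0  3
3  0  2  3  2  0
3  3  0  3  1  3
1  3  0  0  3  3
t=10: 3  1  0  1  0  3
3  0  2  3  2  0
3  3  0  3  1  3
2  3  0  0  3  3
t=11: 3  1  0  1  0  3
3  0  2  3  2  0
3  3  0  3  1  3
3  3  0  0  3  3
t=12: 0  2  0  1  0  3
1  2  2  3  2  0
2  1  1  3  1  3
2  1  1  0  3  3
t=13: 0  2  0  1  0  3
1  2  2  3  2  0
2  1  1  3  1  3
3  1  1  0  3  3
t=14: 0  2  0  1  0  3
1  2  2  3  2  0
3  1  1  3  1  3
0  2  1  0  3  3
t=15: 0  2  0  1  0  3
1  2  2  3  2  0
3  1  1  3  1  3
1  2  1  0  3  3
t=16: 0  2  0  1  0  3
1  2  2  3  2  0
3  1  1  3  1  3
2  2  1  0  3  3
t=17: 0  2  0  1  0  3
1  2  2  3  2  0
3  1  1  3  1  3
3  2  1  0  3  3
t=18: 0  2  0  1  0  3
2  2  2  3  2  0
0  2  1  3  1  3
1  3  1  0  3  3
t=19: 0  2  0  1  0  3
2  2  2  3  2  0
0  2  1  3  1  3
2  3  1  0  3  3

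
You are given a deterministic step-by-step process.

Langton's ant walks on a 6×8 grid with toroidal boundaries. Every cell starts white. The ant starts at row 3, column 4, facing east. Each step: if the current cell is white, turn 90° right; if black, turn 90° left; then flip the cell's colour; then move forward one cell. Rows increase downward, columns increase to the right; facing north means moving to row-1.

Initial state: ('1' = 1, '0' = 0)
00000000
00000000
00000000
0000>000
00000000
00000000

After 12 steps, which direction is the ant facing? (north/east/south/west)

k=0  00000000
00000000
00000000
0000>000
00000000
00000000
k=1  00000000
00000000
00000000
00001000
0000v000
00000000
k=2  00000000
00000000
00000000
00001000
000<1000
00000000
k=3  00000000
00000000
00000000
000^1000
00011000
00000000
k=4  00000000
00000000
00000000
0001>000
00011000
00000000
k=5  00000000
00000000
0000^000
00010000
00011000
00000000
k=6  00000000
00000000
00001>00
00010000
00011000
00000000
k=7  00000000
00000000
00001100
00010v00
00011000
00000000
k=8  00000000
00000000
00001100
0001<100
00011000
00000000
k=9  00000000
00000000
0000^100
00011100
00011000
00000000
k=10  00000000
00000000
000<0100
00011100
00011000
00000000
k=11  00000000
000^0000
00010100
00011100
00011000
00000000
k=12  00000000
0001>000
00010100
00011100
00011000
00000000

east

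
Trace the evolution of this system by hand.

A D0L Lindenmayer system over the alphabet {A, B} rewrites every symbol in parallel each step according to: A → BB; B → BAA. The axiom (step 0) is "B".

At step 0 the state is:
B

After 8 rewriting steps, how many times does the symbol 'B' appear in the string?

t=0: B
t=1: BAA
t=2: BAABBBB
t=3: BAABBBBBAABAABAABAA
t=4: BAABBBBBAABAABAABAABAABBBBBAABBBBBAABBBBBAABBBB
t=5: BAABBBBBAABAABAABAABAABBBBBAABBBBBAABBBBBAABBBBBAABBBBBAAB…ABAABBBBBAABAABAABAABAABBBBBAABAABAABAABAABBBBBAABAABAABAA  (len 123)
t=6: BAABBBBBAABAABAABAABAABBBBBAABBBBBAABBBBBAABBBBBAABBBBBAAB…BBBBBAABBBBBAABBBBBAABAABAABAABAABBBBBAABBBBBAABBBBBAABBBB  (len 311)
t=7: BAABBBBBAABAABAABAABAABBBBBAABBBBBAABBBBBAABBBBBAABBBBBAAB…ABAABBBBBAABAABAABAABAABBBBBAABAABAABAABAABBBBBAABAABAABAA  (len 803)
t=8: BAABBBBBAABAABAABAABAABBBBBAABBBBBAABBBBBAABBBBBAABBBBBAAB…BBBBBAABBBBBAABBBBBAABAABAABAABAABBBBBAABBBBBAABBBBBAABBBB  (len 2047)

1165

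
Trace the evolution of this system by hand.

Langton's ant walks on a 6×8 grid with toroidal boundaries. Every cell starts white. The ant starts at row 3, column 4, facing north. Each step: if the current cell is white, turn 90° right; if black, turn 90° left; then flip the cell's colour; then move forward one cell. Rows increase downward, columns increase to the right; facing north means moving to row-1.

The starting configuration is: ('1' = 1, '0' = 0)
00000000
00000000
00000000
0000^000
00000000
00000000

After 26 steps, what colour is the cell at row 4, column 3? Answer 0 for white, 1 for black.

1

k=0  00000000
00000000
00000000
0000^000
00000000
00000000
k=1  00000000
00000000
00000000
00001>00
00000000
00000000
k=2  00000000
00000000
00000000
00001100
00000v00
00000000
k=3  00000000
00000000
00000000
00001100
0000<100
00000000
k=4  00000000
00000000
00000000
0000^100
00001100
00000000
k=5  00000000
00000000
00000000
000<0100
00001100
00000000
k=6  00000000
00000000
000^0000
00010100
00001100
00000000
k=7  00000000
00000000
0001>000
00010100
00001100
00000000
k=8  00000000
00000000
00011000
0001v100
00001100
00000000
k=9  00000000
00000000
00011000
000<1100
00001100
00000000
k=10  00000000
00000000
00011000
00001100
000v1100
00000000
k=11  00000000
00000000
00011000
00001100
00<11100
00000000
k=12  00000000
00000000
00011000
00^01100
00111100
00000000
k=13  00000000
00000000
00011000
001>1100
00111100
00000000
k=14  00000000
00000000
00011000
00111100
001v1100
00000000
k=15  00000000
00000000
00011000
00111100
0010>100
00000000
k=16  00000000
00000000
00011000
0011^100
00100100
00000000
k=17  00000000
00000000
00011000
001<0100
00100100
00000000
k=18  00000000
00000000
00011000
00100100
001v0100
00000000
k=19  00000000
00000000
00011000
00100100
00<10100
00000000
k=20  00000000
00000000
00011000
00100100
00010100
00v00000
k=21  00000000
00000000
00011000
00100100
00010100
0<100000
k=22  00000000
00000000
00011000
00100100
0^010100
01100000
k=23  00000000
00000000
00011000
00100100
01>10100
01100000
k=24  00000000
00000000
00011000
00100100
01110100
01v00000
k=25  00000000
00000000
00011000
00100100
01110100
010>0000
k=26  000v0000
00000000
00011000
00100100
01110100
01010000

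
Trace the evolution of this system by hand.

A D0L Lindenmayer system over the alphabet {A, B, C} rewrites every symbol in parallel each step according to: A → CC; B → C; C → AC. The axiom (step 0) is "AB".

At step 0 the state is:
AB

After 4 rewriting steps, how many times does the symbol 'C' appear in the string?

t=0: AB
t=1: CCC
t=2: ACACAC
t=3: CCACCCACCCAC
t=4: ACACCCACACACCCACACACCCAC

15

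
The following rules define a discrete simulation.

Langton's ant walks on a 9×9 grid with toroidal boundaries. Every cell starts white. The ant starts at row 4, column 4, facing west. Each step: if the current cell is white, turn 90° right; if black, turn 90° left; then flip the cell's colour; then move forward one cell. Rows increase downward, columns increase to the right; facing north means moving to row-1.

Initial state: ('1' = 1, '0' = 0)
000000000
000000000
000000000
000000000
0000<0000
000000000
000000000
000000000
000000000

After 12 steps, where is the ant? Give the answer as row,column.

step 0: 000000000
000000000
000000000
000000000
0000<0000
000000000
000000000
000000000
000000000
step 1: 000000000
000000000
000000000
0000^0000
000010000
000000000
000000000
000000000
000000000
step 2: 000000000
000000000
000000000
00001>000
000010000
000000000
000000000
000000000
000000000
step 3: 000000000
000000000
000000000
000011000
00001v000
000000000
000000000
000000000
000000000
step 4: 000000000
000000000
000000000
000011000
0000<1000
000000000
000000000
000000000
000000000
step 5: 000000000
000000000
000000000
000011000
000001000
0000v0000
000000000
000000000
000000000
step 6: 000000000
000000000
000000000
000011000
000001000
000<10000
000000000
000000000
000000000
step 7: 000000000
000000000
000000000
000011000
000^01000
000110000
000000000
000000000
000000000
step 8: 000000000
000000000
000000000
000011000
0001>1000
000110000
000000000
000000000
000000000
step 9: 000000000
000000000
000000000
000011000
000111000
0001v0000
000000000
000000000
000000000
step 10: 000000000
000000000
000000000
000011000
000111000
00010>000
000000000
000000000
000000000
step 11: 000000000
000000000
000000000
000011000
000111000
000101000
00000v000
000000000
000000000
step 12: 000000000
000000000
000000000
000011000
000111000
000101000
0000<1000
000000000
000000000

6,4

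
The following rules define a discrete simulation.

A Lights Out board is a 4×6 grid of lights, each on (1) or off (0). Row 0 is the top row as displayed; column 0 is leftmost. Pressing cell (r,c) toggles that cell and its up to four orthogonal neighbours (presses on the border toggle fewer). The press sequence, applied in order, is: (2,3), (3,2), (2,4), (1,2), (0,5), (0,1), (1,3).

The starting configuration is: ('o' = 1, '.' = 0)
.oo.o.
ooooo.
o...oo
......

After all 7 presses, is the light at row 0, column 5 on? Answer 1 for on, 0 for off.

k=0  .oo.o.
ooooo.
o...oo
......
k=1  .oo.o.
ooo.o.
o.oo.o
...o..
k=2  .oo.o.
ooo.o.
o..o.o
.oo...
k=3  .oo.o.
ooo...
o...o.
.oo.o.
k=4  .o..o.
o..o..
o.o.o.
.oo.o.
k=5  .o...o
o..o.o
o.o.o.
.oo.o.
k=6  o.o..o
oo.o.o
o.o.o.
.oo.o.
k=7  o.oo.o
ooo.oo
o.ooo.
.oo.o.

1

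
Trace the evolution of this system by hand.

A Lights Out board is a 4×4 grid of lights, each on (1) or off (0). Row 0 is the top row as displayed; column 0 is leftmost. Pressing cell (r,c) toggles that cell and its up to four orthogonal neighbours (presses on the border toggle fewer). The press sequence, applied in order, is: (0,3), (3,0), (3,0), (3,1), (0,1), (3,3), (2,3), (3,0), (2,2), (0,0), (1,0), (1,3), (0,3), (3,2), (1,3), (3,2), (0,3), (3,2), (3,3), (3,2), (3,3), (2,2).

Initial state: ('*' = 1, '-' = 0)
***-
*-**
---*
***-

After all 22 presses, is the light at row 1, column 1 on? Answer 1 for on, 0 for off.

0

step 0: ***-
*-**
---*
***-
step 1: **-*
*-*-
---*
***-
step 2: **-*
*-*-
*--*
--*-
step 3: **-*
*-*-
---*
***-
step 4: **-*
*-*-
-*-*
----
step 5: --**
***-
-*-*
----
step 6: --**
***-
-*--
--**
step 7: --**
****
-***
--*-
step 8: --**
****
****
***-
step 9: --**
**-*
*---
**--
step 10: ****
-*-*
*---
**--
step 11: -***
*--*
----
**--
step 12: -**-
*-*-
---*
**--
step 13: -*-*
*-**
---*
**--
step 14: -*-*
*-**
--**
*-**
step 15: -*--
*---
--*-
*-**
step 16: -*--
*---
----
**--
step 17: -***
*--*
----
**--
step 18: -***
*--*
--*-
*-**
step 19: -***
*--*
--**
*---
step 20: -***
*--*
---*
****
step 21: -***
*--*
----
**--
step 22: -***
*-**
-***
***-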